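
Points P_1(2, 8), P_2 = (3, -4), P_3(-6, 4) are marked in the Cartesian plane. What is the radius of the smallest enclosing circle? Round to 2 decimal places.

6.48

Side lengths²: P_1P_2² = 145, P_1P_3² = 80, P_2P_3² = 145.
Since P_2P_3² = 145 < 145 + 80 = 225, the triangle is acute, so the smallest enclosing circle is the circumcircle.
Circumcentre = (0.1, 1.8), r² = 42.05.
r = √(42.05) ≈ 6.48.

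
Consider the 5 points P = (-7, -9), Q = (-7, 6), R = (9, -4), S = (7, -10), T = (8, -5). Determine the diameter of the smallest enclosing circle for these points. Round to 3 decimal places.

A smallest enclosing disk is always determined by at most three of the input points on its boundary.
The farthest pair is Q–S with squared distance 452. The circle on this segment as diameter has centre (0, -2) and r² = 452/4 = 113.
Check P: distance² to centre = 98 ≤ 113, so it lies inside.
All remaining points lie in this disk, and no smaller disk contains both endpoints, so this is the minimum enclosing circle.
Diameter = 2r = 2√113 ≈ 21.260.

21.260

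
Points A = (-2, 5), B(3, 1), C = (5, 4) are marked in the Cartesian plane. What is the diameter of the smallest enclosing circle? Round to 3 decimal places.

7.098

Side lengths²: AB² = 41, AC² = 50, BC² = 13.
Since AC² = 50 < 41 + 13 = 54, the triangle is acute, so the smallest enclosing circle is the circumcircle.
Circumcentre = (67/46, 193/46), r² = 13325/1058.
Diameter = 2r = 2√(13325/1058) ≈ 7.098.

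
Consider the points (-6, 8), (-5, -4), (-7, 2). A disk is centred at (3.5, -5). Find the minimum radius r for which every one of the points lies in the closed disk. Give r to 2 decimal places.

The required radius is the distance from (3.5, -5) to the farthest point.
Squared distances: 259.25, 73.25, 159.25.
Maximum is 259.25, attained at (-6, 8).
r = √(259.25) ≈ 16.10.

16.10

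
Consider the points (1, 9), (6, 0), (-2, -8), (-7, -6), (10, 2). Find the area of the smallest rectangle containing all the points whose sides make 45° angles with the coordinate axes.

In coordinates u = x + y, v = x − y the rectangle is axis-aligned; the map (x,y)→(u,v) scales areas by 2.
u-values: 10, 6, -10, -13, 12; range = 12 − (-13) = 25.
v-values: -8, 6, 6, -1, 8; range = 8 − (-8) = 16.
Area = (25 × 16) / 2 = 200.

200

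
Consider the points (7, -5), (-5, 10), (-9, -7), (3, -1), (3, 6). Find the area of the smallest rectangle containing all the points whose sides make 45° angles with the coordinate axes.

In coordinates u = x + y, v = x − y the rectangle is axis-aligned; the map (x,y)→(u,v) scales areas by 2.
u-values: 2, 5, -16, 2, 9; range = 9 − (-16) = 25.
v-values: 12, -15, -2, 4, -3; range = 12 − (-15) = 27.
Area = (25 × 27) / 2 = 337.5.

337.5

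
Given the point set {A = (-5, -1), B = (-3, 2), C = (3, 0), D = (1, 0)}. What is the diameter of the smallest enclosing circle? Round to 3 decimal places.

8.062

By Welzl's lemma the MEC is supported by two points (diametrically opposite) or three points (on a circumcircle).
The farthest pair is A–C with squared distance 65. The circle on this segment as diameter has centre (-1, -0.5) and r² = 65/4 = 16.25.
Check B: distance² to centre = 10.25 ≤ 16.25, so it lies inside.
All remaining points lie in this disk, and no smaller disk contains both endpoints, so this is the minimum enclosing circle.
Diameter = 2r = 2√(16.25) ≈ 8.062.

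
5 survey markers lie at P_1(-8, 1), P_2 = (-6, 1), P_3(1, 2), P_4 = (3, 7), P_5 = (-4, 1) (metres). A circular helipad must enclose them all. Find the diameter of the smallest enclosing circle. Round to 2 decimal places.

The farthest pair is P_1–P_4 with squared distance 157. The circle on this segment as diameter has centre (-2.5, 4) and r² = 157/4 = 39.25.
Check P_2: distance² to centre = 21.25 ≤ 39.25, so it lies inside.
All remaining points lie in this disk, and no smaller disk contains both endpoints, so this is the minimum enclosing circle.
Diameter = 2r = 2√(39.25) ≈ 12.53.

12.53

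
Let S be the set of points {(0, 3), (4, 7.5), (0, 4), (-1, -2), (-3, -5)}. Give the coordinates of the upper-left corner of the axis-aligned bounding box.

x-range [-3, 4], y-range [-5, 7.5].
The upper-left corner is (-3, 7.5).

(-3, 7.5)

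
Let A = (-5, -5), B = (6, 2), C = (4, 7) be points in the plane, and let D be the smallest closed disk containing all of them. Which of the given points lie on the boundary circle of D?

Side lengths²: AB² = 170, AC² = 225, BC² = 29.
Since AC² = 225 ≥ 170 + 29 = 199, the angle opposite AC is not acute, so the smallest enclosing circle has AC as diameter.
Centre = midpoint of AC = (-0.5, 1), r² = 225/4 = 56.25.
The points at distance exactly r from the centre are A, C — 2 points.

A, C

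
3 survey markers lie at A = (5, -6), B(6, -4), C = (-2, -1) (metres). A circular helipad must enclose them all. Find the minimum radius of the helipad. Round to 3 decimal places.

Side lengths²: AB² = 5, AC² = 74, BC² = 73.
Since AC² = 74 < 73 + 5 = 78, the triangle is acute, so the smallest enclosing circle is the circumcircle.
Circumcentre = (67/38, -119/38), r² = 13505/722.
r = √(13505/722) ≈ 4.325.

4.325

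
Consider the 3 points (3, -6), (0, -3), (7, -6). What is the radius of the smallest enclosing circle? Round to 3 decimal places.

Call the three points A, B, C in the order given.
Side lengths²: AB² = 18, AC² = 16, BC² = 58.
Since BC² = 58 ≥ 18 + 16 = 34, the angle opposite BC is not acute, so the smallest enclosing circle has BC as diameter.
Centre = midpoint of BC = (3.5, -4.5), r² = 58/4 = 14.5.
r = √(14.5) ≈ 3.808.

3.808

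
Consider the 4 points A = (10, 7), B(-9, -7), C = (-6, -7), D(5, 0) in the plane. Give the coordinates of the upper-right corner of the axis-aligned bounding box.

x-range [-9, 10], y-range [-7, 7].
The upper-right corner is (10, 7).

(10, 7)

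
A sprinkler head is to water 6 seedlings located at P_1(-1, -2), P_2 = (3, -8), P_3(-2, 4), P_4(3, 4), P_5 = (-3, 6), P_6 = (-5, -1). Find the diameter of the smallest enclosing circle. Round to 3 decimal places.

15.232

By Welzl's lemma the MEC is supported by two points (diametrically opposite) or three points (on a circumcircle).
The farthest pair is P_2–P_5 with squared distance 232. The circle on this segment as diameter has centre (0, -1) and r² = 232/4 = 58.
Check P_1: distance² to centre = 2 ≤ 58, so it lies inside.
All remaining points lie in this disk, and no smaller disk contains both endpoints, so this is the minimum enclosing circle.
Diameter = 2r = 2√58 ≈ 15.232.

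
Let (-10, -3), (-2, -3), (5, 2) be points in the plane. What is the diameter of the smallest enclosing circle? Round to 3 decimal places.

Call the three points A, B, C in the order given.
Side lengths²: AB² = 64, AC² = 250, BC² = 74.
Since AC² = 250 ≥ 74 + 64 = 138, the angle opposite AC is not acute, so the smallest enclosing circle has AC as diameter.
Centre = midpoint of AC = (-2.5, -0.5), r² = 250/4 = 62.5.
Diameter = 2r = 2√(62.5) ≈ 15.811.

15.811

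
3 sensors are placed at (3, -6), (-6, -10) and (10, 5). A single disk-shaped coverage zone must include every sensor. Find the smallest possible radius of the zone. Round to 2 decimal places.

10.97

Call the three points A, B, C in the order given.
Side lengths²: AB² = 97, AC² = 170, BC² = 481.
Since BC² = 481 ≥ 170 + 97 = 267, the angle opposite BC is not acute, so the smallest enclosing circle has BC as diameter.
Centre = midpoint of BC = (2, -2.5), r² = 481/4 = 120.25.
r = √(120.25) ≈ 10.97.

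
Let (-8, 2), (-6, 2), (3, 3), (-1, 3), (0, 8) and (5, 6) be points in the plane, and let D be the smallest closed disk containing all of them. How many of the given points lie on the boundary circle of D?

2

The farthest pair is (-8, 2)–(5, 6) with squared distance 185. The circle on this segment as diameter has centre (-1.5, 4) and r² = 185/4 = 46.25.
Check (-6, 2): distance² to centre = 24.25 ≤ 46.25, so it lies inside.
All remaining points lie in this disk, and no smaller disk contains both endpoints, so this is the minimum enclosing circle.
The points at distance exactly r from the centre are (-8, 2), (5, 6) — 2 points.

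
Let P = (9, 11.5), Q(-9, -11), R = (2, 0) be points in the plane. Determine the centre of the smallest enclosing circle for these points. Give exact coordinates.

(0, 0.25)

Side lengths²: PQ² = 830.25, PR² = 181.25, QR² = 242.
Since PQ² = 830.25 ≥ 242 + 181.25 = 423.25, the angle opposite PQ is not acute, so the smallest enclosing circle has PQ as diameter.
Centre = midpoint of PQ = (0, 0.25), r² = 830.25/4 = 207.5625.
Centre = (0, 0.25).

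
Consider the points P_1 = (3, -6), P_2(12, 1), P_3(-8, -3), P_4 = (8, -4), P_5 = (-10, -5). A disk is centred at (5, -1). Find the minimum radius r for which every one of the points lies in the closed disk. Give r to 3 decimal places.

The required radius is the distance from (5, -1) to the farthest point.
Squared distances: 29, 53, 173, 18, 241.
Maximum is 241, attained at P_5.
r = √241 ≈ 15.524.

15.524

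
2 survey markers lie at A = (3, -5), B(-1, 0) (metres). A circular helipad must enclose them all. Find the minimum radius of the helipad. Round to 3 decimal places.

The smallest circle enclosing two points has them as diameter endpoints.
Centre = midpoint = (1, -2.5); r² = |AB|²/4 = 41/4 = 10.25.
r = √(10.25) ≈ 3.202.

3.202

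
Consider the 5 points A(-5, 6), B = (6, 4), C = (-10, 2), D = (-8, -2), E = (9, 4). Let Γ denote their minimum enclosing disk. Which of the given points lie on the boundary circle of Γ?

By Welzl's lemma the MEC is supported by two points (diametrically opposite) or three points (on a circumcircle).
The farthest pair is C–E with squared distance 365. The circle on this segment as diameter has centre (-0.5, 3) and r² = 365/4 = 91.25.
Check A: distance² to centre = 29.25 ≤ 91.25, so it lies inside.
All remaining points lie in this disk, and no smaller disk contains both endpoints, so this is the minimum enclosing circle.
The points at distance exactly r from the centre are C, E — 2 points.

C, E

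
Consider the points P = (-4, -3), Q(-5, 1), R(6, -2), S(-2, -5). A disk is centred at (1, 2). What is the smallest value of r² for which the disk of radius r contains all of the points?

The required radius is the distance from (1, 2) to the farthest point.
Squared distances: 50, 37, 41, 58.
Maximum is 58, attained at S.

58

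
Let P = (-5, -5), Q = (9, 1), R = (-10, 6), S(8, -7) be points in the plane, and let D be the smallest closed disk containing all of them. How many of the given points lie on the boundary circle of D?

The farthest pair is R–S with squared distance 493. The circle on this segment as diameter has centre (-1, -0.5) and r² = 493/4 = 123.25.
Check P: distance² to centre = 36.25 ≤ 123.25, so it lies inside.
All remaining points lie in this disk, and no smaller disk contains both endpoints, so this is the minimum enclosing circle.
The points at distance exactly r from the centre are R, S — 2 points.

2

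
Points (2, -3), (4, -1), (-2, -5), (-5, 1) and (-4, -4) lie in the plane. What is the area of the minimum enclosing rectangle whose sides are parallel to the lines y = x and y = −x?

60.5

In coordinates u = x + y, v = x − y the rectangle is axis-aligned; the map (x,y)→(u,v) scales areas by 2.
u-values: -1, 3, -7, -4, -8; range = 3 − (-8) = 11.
v-values: 5, 5, 3, -6, 0; range = 5 − (-6) = 11.
Area = (11 × 11) / 2 = 60.5.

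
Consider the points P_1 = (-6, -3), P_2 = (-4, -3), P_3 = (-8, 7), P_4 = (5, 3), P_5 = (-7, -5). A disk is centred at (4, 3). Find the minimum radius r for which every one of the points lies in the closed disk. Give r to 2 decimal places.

13.60

The required radius is the distance from (4, 3) to the farthest point.
Squared distances: 136, 100, 160, 1, 185.
Maximum is 185, attained at P_5.
r = √185 ≈ 13.60.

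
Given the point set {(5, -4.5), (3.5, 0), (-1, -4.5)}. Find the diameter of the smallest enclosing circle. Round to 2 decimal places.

6.71

Call the three points A, B, C in the order given.
Side lengths²: AB² = 22.5, AC² = 36, BC² = 40.5.
Since BC² = 40.5 < 36 + 22.5 = 58.5, the triangle is acute, so the smallest enclosing circle is the circumcircle.
Circumcentre = (2, -3), r² = 11.25.
Diameter = 2r = 2√(11.25) ≈ 6.71.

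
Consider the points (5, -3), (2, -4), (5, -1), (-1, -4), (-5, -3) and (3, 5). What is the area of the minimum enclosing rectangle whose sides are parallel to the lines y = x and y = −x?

In coordinates u = x + y, v = x − y the rectangle is axis-aligned; the map (x,y)→(u,v) scales areas by 2.
u-values: 2, -2, 4, -5, -8, 8; range = 8 − (-8) = 16.
v-values: 8, 6, 6, 3, -2, -2; range = 8 − (-2) = 10.
Area = (16 × 10) / 2 = 80.

80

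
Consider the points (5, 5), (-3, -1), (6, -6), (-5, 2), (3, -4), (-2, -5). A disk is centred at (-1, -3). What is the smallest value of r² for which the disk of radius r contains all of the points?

100

The required radius is the distance from (-1, -3) to the farthest point.
Squared distances: 100, 8, 58, 41, 17, 5.
Maximum is 100, attained at (5, 5).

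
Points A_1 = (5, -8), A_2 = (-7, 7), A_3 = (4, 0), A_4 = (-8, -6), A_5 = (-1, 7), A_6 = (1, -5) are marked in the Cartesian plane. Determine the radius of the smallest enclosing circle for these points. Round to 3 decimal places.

A smallest enclosing disk is always determined by at most three of the input points on its boundary.
The farthest pair is A_1–A_2 with squared distance 369. The circle on this segment as diameter has centre (-1, -0.5) and r² = 369/4 = 92.25.
Check A_3: distance² to centre = 25.25 ≤ 92.25, so it lies inside.
All remaining points lie in this disk, and no smaller disk contains both endpoints, so this is the minimum enclosing circle.
r = √(92.25) ≈ 9.605.

9.605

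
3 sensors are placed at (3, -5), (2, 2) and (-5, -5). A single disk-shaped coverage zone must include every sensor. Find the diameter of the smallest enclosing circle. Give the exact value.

Call the three points A, B, C in the order given.
Side lengths²: AB² = 50, AC² = 64, BC² = 98.
Since BC² = 98 < 64 + 50 = 114, the triangle is acute, so the smallest enclosing circle is the circumcircle.
Circumcentre = (-1, -2), r² = 25.
Diameter = 2r = 2√25 = 10.

10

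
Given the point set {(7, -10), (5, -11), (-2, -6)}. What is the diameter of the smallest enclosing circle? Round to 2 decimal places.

9.85

Call the three points A, B, C in the order given.
Side lengths²: AB² = 5, AC² = 97, BC² = 74.
Since AC² = 97 ≥ 74 + 5 = 79, the angle opposite AC is not acute, so the smallest enclosing circle has AC as diameter.
Centre = midpoint of AC = (2.5, -8), r² = 97/4 = 24.25.
Diameter = 2r = 2√(24.25) ≈ 9.85.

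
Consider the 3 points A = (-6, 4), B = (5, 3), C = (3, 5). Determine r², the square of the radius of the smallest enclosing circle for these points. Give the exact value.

30.5

Side lengths²: AB² = 122, AC² = 82, BC² = 8.
Since AB² = 122 ≥ 82 + 8 = 90, the angle opposite AB is not acute, so the smallest enclosing circle has AB as diameter.
Centre = midpoint of AB = (-0.5, 3.5), r² = 122/4 = 30.5.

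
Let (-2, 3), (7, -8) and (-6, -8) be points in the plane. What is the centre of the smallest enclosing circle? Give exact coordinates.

Call the three points A, B, C in the order given.
Side lengths²: AB² = 202, AC² = 137, BC² = 169.
Since AB² = 202 < 169 + 137 = 306, the triangle is acute, so the smallest enclosing circle is the circumcircle.
Circumcentre = (0.5, -91/22), r² = 13837/242.
Centre = (0.5, -91/22).

(0.5, -91/22)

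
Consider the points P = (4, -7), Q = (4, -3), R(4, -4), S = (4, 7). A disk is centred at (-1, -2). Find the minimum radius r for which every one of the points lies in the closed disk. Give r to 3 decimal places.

The required radius is the distance from (-1, -2) to the farthest point.
Squared distances: 50, 26, 29, 106.
Maximum is 106, attained at S.
r = √106 ≈ 10.296.

10.296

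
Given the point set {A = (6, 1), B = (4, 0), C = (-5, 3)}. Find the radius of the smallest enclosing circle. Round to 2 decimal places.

5.59

Side lengths²: AB² = 5, AC² = 125, BC² = 90.
Since AC² = 125 ≥ 90 + 5 = 95, the angle opposite AC is not acute, so the smallest enclosing circle has AC as diameter.
Centre = midpoint of AC = (0.5, 2), r² = 125/4 = 31.25.
r = √(31.25) ≈ 5.59.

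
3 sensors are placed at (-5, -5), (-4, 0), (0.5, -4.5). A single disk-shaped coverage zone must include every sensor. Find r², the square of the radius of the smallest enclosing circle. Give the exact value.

793/72

Call the three points A, B, C in the order given.
Side lengths²: AB² = 26, AC² = 30.5, BC² = 40.5.
Since BC² = 40.5 < 30.5 + 26 = 56.5, the triangle is acute, so the smallest enclosing circle is the circumcircle.
Circumcentre = (-29/12, -35/12), r² = 793/72.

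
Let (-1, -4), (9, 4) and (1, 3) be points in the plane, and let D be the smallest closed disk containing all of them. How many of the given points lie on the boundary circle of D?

Call the three points A, B, C in the order given.
Side lengths²: AB² = 164, AC² = 53, BC² = 65.
Since AB² = 164 ≥ 65 + 53 = 118, the angle opposite AB is not acute, so the smallest enclosing circle has AB as diameter.
Centre = midpoint of AB = (4, 0), r² = 164/4 = 41.
The points at distance exactly r from the centre are (-1, -4), (9, 4) — 2 points.

2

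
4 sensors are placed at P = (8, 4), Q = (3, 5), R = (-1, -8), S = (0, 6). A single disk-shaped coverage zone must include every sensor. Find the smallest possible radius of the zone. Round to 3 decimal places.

The minimum enclosing circle of a finite set is fixed by two of the points (as a diameter) or three (as a circumcircle).
The minimum enclosing circle is determined by three boundary points: P, R, S.
Their circumcentre is (93/38, -23/19) with r² = 83725/1444.
The farthest remaining point Q is at distance² 56137/1444 ≤ 83725/1444.
r = √(83725/1444) ≈ 7.615.

7.615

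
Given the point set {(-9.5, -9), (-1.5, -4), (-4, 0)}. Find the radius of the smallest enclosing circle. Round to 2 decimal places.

5.27

Call the three points A, B, C in the order given.
Side lengths²: AB² = 89, AC² = 111.25, BC² = 22.25.
Since AC² = 111.25 ≥ 89 + 22.25 = 111.25, the angle opposite AC is not acute, so the smallest enclosing circle has AC as diameter.
Centre = midpoint of AC = (-6.75, -4.5), r² = 111.25/4 = 27.8125.
r = √(27.8125) ≈ 5.27.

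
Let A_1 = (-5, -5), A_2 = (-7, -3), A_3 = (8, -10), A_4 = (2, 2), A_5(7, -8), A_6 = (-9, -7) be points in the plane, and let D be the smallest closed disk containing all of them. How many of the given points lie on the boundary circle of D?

3

The minimum enclosing circle of a finite set is fixed by two of the points (as a diameter) or three (as a circumcircle).
The minimum enclosing circle is determined by three boundary points: A_3, A_4, A_6.
Their circumcentre is (-5/31, -204/31) with r² = 75245/961.
The farthest remaining point A_2 is at distance² 57265/961 ≤ 75245/961.
The points at distance exactly r from the centre are A_3, A_4, A_6 — 3 points.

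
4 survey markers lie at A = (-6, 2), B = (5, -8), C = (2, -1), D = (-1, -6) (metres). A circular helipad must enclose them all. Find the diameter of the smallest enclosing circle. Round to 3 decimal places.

14.866

By Welzl's lemma the MEC is supported by two points (diametrically opposite) or three points (on a circumcircle).
The farthest pair is A–B with squared distance 221. The circle on this segment as diameter has centre (-0.5, -3) and r² = 221/4 = 55.25.
Check C: distance² to centre = 10.25 ≤ 55.25, so it lies inside.
All remaining points lie in this disk, and no smaller disk contains both endpoints, so this is the minimum enclosing circle.
Diameter = 2r = 2√(55.25) ≈ 14.866.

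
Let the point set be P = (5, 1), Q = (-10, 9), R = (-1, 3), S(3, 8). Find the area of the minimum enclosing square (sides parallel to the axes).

225

The bounding box has width 15 and height 8.
An axis-aligned square enclosing the set must have side ≥ max(width, height).
So the minimum side is max(15, 8) = 15.
Area = 15² = 225.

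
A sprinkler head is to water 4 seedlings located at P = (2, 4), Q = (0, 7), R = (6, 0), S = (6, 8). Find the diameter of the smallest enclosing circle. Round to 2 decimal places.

9.35

The minimum enclosing circle of a finite set is fixed by two of the points (as a diameter) or three (as a circumcircle).
The minimum enclosing circle is determined by three boundary points: Q, R, S.
Their circumcentre is (43/12, 4) with r² = 3145/144.
The farthest remaining point P is at distance² 361/144 ≤ 3145/144.
Diameter = 2r = 2√(3145/144) ≈ 9.35.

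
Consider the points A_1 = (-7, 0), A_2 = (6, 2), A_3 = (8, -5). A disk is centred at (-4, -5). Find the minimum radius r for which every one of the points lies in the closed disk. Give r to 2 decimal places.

12.21

The required radius is the distance from (-4, -5) to the farthest point.
Squared distances: 34, 149, 144.
Maximum is 149, attained at A_2.
r = √149 ≈ 12.21.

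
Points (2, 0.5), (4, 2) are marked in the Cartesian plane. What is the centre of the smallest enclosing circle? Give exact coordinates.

(3, 1.25)

The smallest circle enclosing two points has them as diameter endpoints.
Centre = midpoint = (3, 1.25); r² = |(2, 0.5)−(4, 2)|²/4 = 6.25/4 = 1.5625.
Centre = (3, 1.25).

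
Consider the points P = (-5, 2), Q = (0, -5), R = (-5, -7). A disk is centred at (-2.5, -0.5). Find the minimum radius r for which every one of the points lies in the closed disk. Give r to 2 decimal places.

6.96

The required radius is the distance from (-2.5, -0.5) to the farthest point.
Squared distances: 12.5, 26.5, 48.5.
Maximum is 48.5, attained at R.
r = √(48.5) ≈ 6.96.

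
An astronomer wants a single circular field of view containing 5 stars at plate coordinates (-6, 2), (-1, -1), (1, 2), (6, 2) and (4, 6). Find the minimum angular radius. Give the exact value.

A smallest enclosing disk is always determined by at most three of the input points on its boundary.
The farthest pair is (-6, 2)–(6, 2) with squared distance 144. The circle on this segment as diameter has centre (0, 2) and r² = 144/4 = 36.
Check (-1, -1): distance² to centre = 10 ≤ 36, so it lies inside.
All remaining points lie in this disk, and no smaller disk contains both endpoints, so this is the minimum enclosing circle.
r = √36 = 6.

6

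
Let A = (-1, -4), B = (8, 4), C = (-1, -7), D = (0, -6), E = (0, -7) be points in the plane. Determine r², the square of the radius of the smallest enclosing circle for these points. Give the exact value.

The farthest pair is B–C with squared distance 202. The circle on this segment as diameter has centre (3.5, -1.5) and r² = 202/4 = 50.5.
Check A: distance² to centre = 26.5 ≤ 50.5, so it lies inside.
All remaining points lie in this disk, and no smaller disk contains both endpoints, so this is the minimum enclosing circle.

50.5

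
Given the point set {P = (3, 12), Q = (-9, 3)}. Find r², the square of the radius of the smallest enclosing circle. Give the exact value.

56.25

The smallest circle enclosing two points has them as diameter endpoints.
Centre = midpoint = (-3, 7.5); r² = |PQ|²/4 = 225/4 = 56.25.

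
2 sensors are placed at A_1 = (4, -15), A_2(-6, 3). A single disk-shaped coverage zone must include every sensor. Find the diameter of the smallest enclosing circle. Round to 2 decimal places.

20.59

The smallest circle enclosing two points has them as diameter endpoints.
Centre = midpoint = (-1, -6); r² = |A_1A_2|²/4 = 424/4 = 106.
Diameter = 2r = 2√106 ≈ 20.59.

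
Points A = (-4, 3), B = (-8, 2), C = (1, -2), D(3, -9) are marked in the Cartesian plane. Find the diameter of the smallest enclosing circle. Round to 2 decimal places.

15.56

The minimum enclosing circle of a finite set is fixed by two of the points (as a diameter) or three (as a circumcircle).
The farthest pair is B–D with squared distance 242. The circle on this segment as diameter has centre (-2.5, -3.5) and r² = 242/4 = 60.5.
Check A: distance² to centre = 44.5 ≤ 60.5, so it lies inside.
All remaining points lie in this disk, and no smaller disk contains both endpoints, so this is the minimum enclosing circle.
Diameter = 2r = 2√(60.5) ≈ 15.56.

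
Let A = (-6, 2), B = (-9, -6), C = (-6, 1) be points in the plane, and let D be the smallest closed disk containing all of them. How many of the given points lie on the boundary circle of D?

Side lengths²: AB² = 73, AC² = 1, BC² = 58.
Since AB² = 73 ≥ 58 + 1 = 59, the angle opposite AB is not acute, so the smallest enclosing circle has AB as diameter.
Centre = midpoint of AB = (-7.5, -2), r² = 73/4 = 18.25.
The points at distance exactly r from the centre are A, B — 2 points.

2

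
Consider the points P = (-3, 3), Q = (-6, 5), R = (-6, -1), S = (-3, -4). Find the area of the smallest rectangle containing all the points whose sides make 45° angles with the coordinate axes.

In coordinates u = x + y, v = x − y the rectangle is axis-aligned; the map (x,y)→(u,v) scales areas by 2.
u-values: 0, -1, -7, -7; range = 0 − (-7) = 7.
v-values: -6, -11, -5, 1; range = 1 − (-11) = 12.
Area = (7 × 12) / 2 = 42.

42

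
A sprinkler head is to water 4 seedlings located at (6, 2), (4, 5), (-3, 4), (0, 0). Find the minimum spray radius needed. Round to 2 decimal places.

4.61

The farthest pair is (6, 2)–(-3, 4) with squared distance 85. The circle on this segment as diameter has centre (1.5, 3) and r² = 85/4 = 21.25.
Check (4, 5): distance² to centre = 10.25 ≤ 21.25, so it lies inside.
All remaining points lie in this disk, and no smaller disk contains both endpoints, so this is the minimum enclosing circle.
r = √(21.25) ≈ 4.61.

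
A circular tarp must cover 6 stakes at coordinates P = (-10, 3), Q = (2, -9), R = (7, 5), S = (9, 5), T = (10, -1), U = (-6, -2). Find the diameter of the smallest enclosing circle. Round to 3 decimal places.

20.396

The minimum enclosing circle of a finite set is fixed by two of the points (as a diameter) or three (as a circumcircle).
The farthest pair is P–T with squared distance 416. The circle on this segment as diameter has centre (0, 1) and r² = 416/4 = 104.
Check Q: distance² to centre = 104 ≤ 104, so it lies inside.
All remaining points lie in this disk, and no smaller disk contains both endpoints, so this is the minimum enclosing circle.
Diameter = 2r = 2√104 ≈ 20.396.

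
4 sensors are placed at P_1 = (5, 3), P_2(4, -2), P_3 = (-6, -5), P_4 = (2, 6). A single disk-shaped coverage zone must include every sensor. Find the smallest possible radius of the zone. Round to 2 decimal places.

By Welzl's lemma the MEC is supported by two points (diametrically opposite) or three points (on a circumcircle).
The minimum enclosing circle is determined by three boundary points: P_1, P_3, P_4.
Their circumcentre is (-43/38, -5/38) with r² = 34225/722.
The farthest remaining point P_2 is at distance² 21533/722 ≤ 34225/722.
r = √(34225/722) ≈ 6.88.

6.88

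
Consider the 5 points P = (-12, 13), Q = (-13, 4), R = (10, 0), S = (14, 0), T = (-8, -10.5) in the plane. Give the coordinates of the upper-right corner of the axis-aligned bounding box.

x-range [-13, 14], y-range [-10.5, 13].
The upper-right corner is (14, 13).

(14, 13)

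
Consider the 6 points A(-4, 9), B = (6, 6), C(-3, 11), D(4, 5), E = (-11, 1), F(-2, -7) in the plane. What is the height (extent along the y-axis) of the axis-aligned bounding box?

18

max y = 11, min y = -7, so height = 18.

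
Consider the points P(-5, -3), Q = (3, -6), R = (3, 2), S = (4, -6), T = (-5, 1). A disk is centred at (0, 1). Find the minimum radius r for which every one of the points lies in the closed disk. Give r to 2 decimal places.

The required radius is the distance from (0, 1) to the farthest point.
Squared distances: 41, 58, 10, 65, 25.
Maximum is 65, attained at S.
r = √65 ≈ 8.06.

8.06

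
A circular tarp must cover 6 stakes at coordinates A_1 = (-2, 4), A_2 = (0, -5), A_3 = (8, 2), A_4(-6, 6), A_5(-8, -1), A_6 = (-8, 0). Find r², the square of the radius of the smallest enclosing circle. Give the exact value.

By Welzl's lemma the MEC is supported by two points (diametrically opposite) or three points (on a circumcircle).
The farthest pair is A_3–A_5 with squared distance 265. The circle on this segment as diameter has centre (0, 0.5) and r² = 265/4 = 66.25.
Check A_1: distance² to centre = 16.25 ≤ 66.25, so it lies inside.
All remaining points lie in this disk, and no smaller disk contains both endpoints, so this is the minimum enclosing circle.

66.25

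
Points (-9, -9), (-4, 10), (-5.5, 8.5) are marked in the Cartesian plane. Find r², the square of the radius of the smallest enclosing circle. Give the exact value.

96.5

Call the three points A, B, C in the order given.
Side lengths²: AB² = 386, AC² = 318.5, BC² = 4.5.
Since AB² = 386 ≥ 318.5 + 4.5 = 323, the angle opposite AB is not acute, so the smallest enclosing circle has AB as diameter.
Centre = midpoint of AB = (-6.5, 0.5), r² = 386/4 = 96.5.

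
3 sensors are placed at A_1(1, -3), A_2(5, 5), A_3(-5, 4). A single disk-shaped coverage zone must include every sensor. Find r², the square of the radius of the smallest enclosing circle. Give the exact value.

42925/1444

Side lengths²: A_1A_2² = 80, A_1A_3² = 85, A_2A_3² = 101.
Since A_2A_3² = 101 < 85 + 80 = 165, the triangle is acute, so the smallest enclosing circle is the circumcircle.
Circumcentre = (4/19, 91/38), r² = 42925/1444.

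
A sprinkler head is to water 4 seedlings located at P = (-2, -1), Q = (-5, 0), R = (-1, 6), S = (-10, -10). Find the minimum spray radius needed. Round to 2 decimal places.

A smallest enclosing disk is always determined by at most three of the input points on its boundary.
The farthest pair is R–S with squared distance 337. The circle on this segment as diameter has centre (-5.5, -2) and r² = 337/4 = 84.25.
Check P: distance² to centre = 13.25 ≤ 84.25, so it lies inside.
All remaining points lie in this disk, and no smaller disk contains both endpoints, so this is the minimum enclosing circle.
r = √(84.25) ≈ 9.18.

9.18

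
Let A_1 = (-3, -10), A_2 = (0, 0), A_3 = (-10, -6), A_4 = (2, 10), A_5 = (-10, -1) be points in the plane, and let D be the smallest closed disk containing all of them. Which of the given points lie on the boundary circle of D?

A_1, A_3, A_4

By Welzl's lemma the MEC is supported by two points (diametrically opposite) or three points (on a circumcircle).
The minimum enclosing circle is determined by three boundary points: A_1, A_3, A_4.
Their circumcentre is (-1.75, 0.3125) with r² = 107.91015625.
The farthest remaining point A_5 is at distance² 69.78515625 ≤ 107.91015625.
The points at distance exactly r from the centre are A_1, A_3, A_4 — 3 points.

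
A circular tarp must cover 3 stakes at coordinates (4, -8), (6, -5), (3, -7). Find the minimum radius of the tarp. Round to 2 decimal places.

1.84

Call the three points A, B, C in the order given.
Side lengths²: AB² = 13, AC² = 2, BC² = 13.
Since BC² = 13 < 13 + 2 = 15, the triangle is acute, so the smallest enclosing circle is the circumcircle.
Circumcentre = (4.7, -6.3), r² = 3.38.
r = √(3.38) ≈ 1.84.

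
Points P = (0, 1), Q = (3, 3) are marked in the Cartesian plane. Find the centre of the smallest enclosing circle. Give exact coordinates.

The smallest circle enclosing two points has them as diameter endpoints.
Centre = midpoint = (1.5, 2); r² = |PQ|²/4 = 13/4 = 3.25.
Centre = (1.5, 2).

(1.5, 2)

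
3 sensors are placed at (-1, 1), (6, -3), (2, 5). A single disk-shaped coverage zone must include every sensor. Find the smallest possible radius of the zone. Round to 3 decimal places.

Call the three points A, B, C in the order given.
Side lengths²: AB² = 65, AC² = 25, BC² = 80.
Since BC² = 80 < 65 + 25 = 90, the triangle is acute, so the smallest enclosing circle is the circumcircle.
Circumcentre = (3.5, 0.75), r² = 20.3125.
r = √(20.3125) ≈ 4.507.

4.507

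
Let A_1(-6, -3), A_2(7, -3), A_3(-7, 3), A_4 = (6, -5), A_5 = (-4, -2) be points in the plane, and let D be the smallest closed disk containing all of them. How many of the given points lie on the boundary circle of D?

The minimum enclosing circle is determined by three boundary points: A_2, A_3, A_4.
Their circumcentre is (-9/34, -21/34) with r² = 33785/578.
The farthest remaining point A_1 is at distance² 22293/578 ≤ 33785/578.
The points at distance exactly r from the centre are A_2, A_3, A_4 — 3 points.

3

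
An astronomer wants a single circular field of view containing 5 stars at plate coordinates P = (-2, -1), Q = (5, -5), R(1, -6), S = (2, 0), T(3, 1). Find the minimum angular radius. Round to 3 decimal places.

4.038

A smallest enclosing disk is always determined by at most three of the input points on its boundary.
The minimum enclosing circle is determined by three boundary points: P, Q, T.
Their circumcentre is (55/34, -95/34) with r² = 9425/578.
The farthest remaining point R is at distance² 6161/578 ≤ 9425/578.
r = √(9425/578) ≈ 4.038.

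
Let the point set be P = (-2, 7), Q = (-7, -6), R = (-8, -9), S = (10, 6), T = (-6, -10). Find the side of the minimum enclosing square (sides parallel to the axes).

18

The bounding box has width 18 and height 17.
An axis-aligned square enclosing the set must have side ≥ max(width, height).
So the minimum side is max(18, 17) = 18.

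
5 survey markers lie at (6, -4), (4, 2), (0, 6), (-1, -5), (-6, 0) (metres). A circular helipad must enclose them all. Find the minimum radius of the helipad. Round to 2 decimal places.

6.52

The minimum enclosing circle is determined by three boundary points: (6, -4), (0, 6), (-6, 0).
Their circumcentre is (0.5, -0.5) with r² = 42.5.
The farthest remaining point (-1, -5) is at distance² 22.5 ≤ 42.5.
r = √(42.5) ≈ 6.52.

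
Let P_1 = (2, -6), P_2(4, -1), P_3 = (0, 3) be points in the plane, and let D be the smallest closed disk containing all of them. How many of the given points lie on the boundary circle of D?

Side lengths²: P_1P_2² = 29, P_1P_3² = 85, P_2P_3² = 32.
Since P_1P_3² = 85 ≥ 32 + 29 = 61, the angle opposite P_1P_3 is not acute, so the smallest enclosing circle has P_1P_3 as diameter.
Centre = midpoint of P_1P_3 = (1, -1.5), r² = 85/4 = 21.25.
The points at distance exactly r from the centre are P_1, P_3 — 2 points.

2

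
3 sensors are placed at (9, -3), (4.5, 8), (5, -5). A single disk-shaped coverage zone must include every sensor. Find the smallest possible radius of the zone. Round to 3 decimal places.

6.505

Call the three points A, B, C in the order given.
Side lengths²: AB² = 141.25, AC² = 20, BC² = 169.25.
Since BC² = 169.25 ≥ 141.25 + 20 = 161.25, the angle opposite BC is not acute, so the smallest enclosing circle has BC as diameter.
Centre = midpoint of BC = (4.75, 1.5), r² = 169.25/4 = 42.3125.
r = √(42.3125) ≈ 6.505.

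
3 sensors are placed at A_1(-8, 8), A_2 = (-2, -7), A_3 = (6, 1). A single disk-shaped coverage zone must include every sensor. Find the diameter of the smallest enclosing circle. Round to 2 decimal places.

17.03

Side lengths²: A_1A_2² = 261, A_1A_3² = 245, A_2A_3² = 128.
Since A_1A_2² = 261 < 245 + 128 = 373, the triangle is acute, so the smallest enclosing circle is the circumcircle.
Circumcentre = (-2.5, 1.5), r² = 72.5.
Diameter = 2r = 2√(72.5) ≈ 17.03.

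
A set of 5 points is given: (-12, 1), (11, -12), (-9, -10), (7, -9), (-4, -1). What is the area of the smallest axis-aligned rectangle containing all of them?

299

x ranges over [-12, 11], width 23.
y ranges over [-12, 1], height 13.
Area = 23 × 13 = 299.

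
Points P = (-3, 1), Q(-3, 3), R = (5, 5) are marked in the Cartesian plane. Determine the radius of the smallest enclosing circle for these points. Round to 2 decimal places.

4.47

Side lengths²: PQ² = 4, PR² = 80, QR² = 68.
Since PR² = 80 ≥ 68 + 4 = 72, the angle opposite PR is not acute, so the smallest enclosing circle has PR as diameter.
Centre = midpoint of PR = (1, 3), r² = 80/4 = 20.
r = √20 ≈ 4.47.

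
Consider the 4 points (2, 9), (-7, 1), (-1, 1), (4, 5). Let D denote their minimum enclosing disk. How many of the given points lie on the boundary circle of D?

By Welzl's lemma the MEC is supported by two points (diametrically opposite) or three points (on a circumcircle).
The minimum enclosing circle is determined by three boundary points: (2, 9), (-7, 1), (4, 5).
Their circumcentre is (-53/26, 233/52) with r² = 99325/2704.
The farthest remaining point (-1, 1) is at distance² 35677/2704 ≤ 99325/2704.
The points at distance exactly r from the centre are (2, 9), (-7, 1), (4, 5) — 3 points.

3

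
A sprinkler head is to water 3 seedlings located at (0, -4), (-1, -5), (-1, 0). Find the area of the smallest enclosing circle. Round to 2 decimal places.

Call the three points A, B, C in the order given.
Side lengths²: AB² = 2, AC² = 17, BC² = 25.
Since BC² = 25 ≥ 17 + 2 = 19, the angle opposite BC is not acute, so the smallest enclosing circle has BC as diameter.
Centre = midpoint of BC = (-1, -2.5), r² = 25/4 = 6.25.
Area = π·r² = π·6.25 ≈ 19.63.

19.63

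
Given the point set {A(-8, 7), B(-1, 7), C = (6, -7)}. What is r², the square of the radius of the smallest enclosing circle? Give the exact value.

Side lengths²: AB² = 49, AC² = 392, BC² = 245.
Since AC² = 392 ≥ 245 + 49 = 294, the angle opposite AC is not acute, so the smallest enclosing circle has AC as diameter.
Centre = midpoint of AC = (-1, 0), r² = 392/4 = 98.

98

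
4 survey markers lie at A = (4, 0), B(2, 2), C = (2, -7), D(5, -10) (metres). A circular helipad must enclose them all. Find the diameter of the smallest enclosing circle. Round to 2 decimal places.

The minimum enclosing circle of a finite set is fixed by two of the points (as a diameter) or three (as a circumcircle).
The farthest pair is B–D with squared distance 153. The circle on this segment as diameter has centre (3.5, -4) and r² = 153/4 = 38.25.
Check A: distance² to centre = 16.25 ≤ 38.25, so it lies inside.
All remaining points lie in this disk, and no smaller disk contains both endpoints, so this is the minimum enclosing circle.
Diameter = 2r = 2√(38.25) ≈ 12.37.

12.37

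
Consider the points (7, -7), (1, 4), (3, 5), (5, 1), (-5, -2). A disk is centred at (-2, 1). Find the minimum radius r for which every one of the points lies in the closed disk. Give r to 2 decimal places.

The required radius is the distance from (-2, 1) to the farthest point.
Squared distances: 145, 18, 41, 49, 18.
Maximum is 145, attained at (7, -7).
r = √145 ≈ 12.04.

12.04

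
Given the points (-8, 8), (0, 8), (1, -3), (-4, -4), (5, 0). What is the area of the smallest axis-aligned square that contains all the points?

The bounding box has width 13 and height 12.
An axis-aligned square enclosing the set must have side ≥ max(width, height).
So the minimum side is max(13, 12) = 13.
Area = 13² = 169.

169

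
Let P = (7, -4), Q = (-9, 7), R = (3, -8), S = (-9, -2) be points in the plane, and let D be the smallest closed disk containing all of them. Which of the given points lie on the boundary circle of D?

By Welzl's lemma the MEC is supported by two points (diametrically opposite) or three points (on a circumcircle).
The minimum enclosing circle is determined by three boundary points: P, Q, R.
Their circumcentre is (-29/18, 11/18) with r² = 15457/162.
The farthest remaining point S is at distance² 9949/162 ≤ 15457/162.
The points at distance exactly r from the centre are P, Q, R — 3 points.

P, Q, R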